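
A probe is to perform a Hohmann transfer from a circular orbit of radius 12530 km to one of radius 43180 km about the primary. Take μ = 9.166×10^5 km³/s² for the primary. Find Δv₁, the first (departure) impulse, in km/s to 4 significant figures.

Semi-major axis of the transfer orbit: a_t = (12530 + 43180)/2 = 27855 km.
On the circular orbit at r = 12530 km, v_c = √(μ/r) = 8.5529 km/s.
Vis-viva on the transfer ellipse at r = 12530 km gives v_t = √[μ(2/r − 1/a_t)] = 10.649 km/s.
Δv₁ = |v_t − v_c| = |10.649 − 8.5529| = 2.096 km/s.

Δv₁ = 2.096 km/s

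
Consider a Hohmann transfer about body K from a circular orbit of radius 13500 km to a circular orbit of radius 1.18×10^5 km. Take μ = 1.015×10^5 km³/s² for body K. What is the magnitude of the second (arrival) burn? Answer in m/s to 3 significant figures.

Δv₂ = 507 m/s

The Hohmann ellipse has a_t = (r₁ + r₂)/2 = 65750 km.
Circular speed at r = 1.180×10^5 km: v_c = √(μ/r) = 0.9275 km/s.
Vis-viva on the transfer ellipse at r = 1.180×10^5 km gives v_t = √[μ(2/r − 1/a_t)] = 0.4203 km/s.
Δv₂ = |v_t − v_c| = |0.4203 − 0.9275| = 0.5072 km/s.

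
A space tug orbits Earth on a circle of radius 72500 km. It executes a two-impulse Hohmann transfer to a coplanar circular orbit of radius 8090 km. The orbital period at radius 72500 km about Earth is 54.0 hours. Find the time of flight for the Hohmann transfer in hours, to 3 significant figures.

From Kepler's third law T² = 4π²r³/μ at r = 72500 km, T = 54.0 hours = 54.0 × 3600 s = 1.944×10^5 s: μ = 4π²r³/T² = 3.98090×10^5 km³/s².
The Hohmann ellipse has a_t = (r₁ + r₂)/2 = 40295 km.
By Kepler's third law the transfer-orbit period is T = 2π√(a_t³/μ), so t = T/2 = 40280 s.
Converting: 40280 s ÷ 3600 s/hour = 11.2 hours.

t = 11.2 hours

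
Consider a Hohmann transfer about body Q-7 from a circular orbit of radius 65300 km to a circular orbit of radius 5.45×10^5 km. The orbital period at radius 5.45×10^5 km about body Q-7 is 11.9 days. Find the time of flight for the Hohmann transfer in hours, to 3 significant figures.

t = 59.8 hours

From Kepler's third law T² = 4π²r³/μ at r = 5.45×10^5 km, T = 11.9 days = 11.9 × 86400 s = 1.02816×10^6 s: μ = 4π²r³/T² = 6.04544×10^6 km³/s².
Semi-major axis of the transfer orbit: a_t = (65300 + 5.450×10^5)/2 = 3.0515×10^5 km.
Half the transfer-orbit period gives t = π√(a_t³/μ) = 2.154×10^5 s.
Converting: 2.154×10^5 s ÷ 3600 s/hour = 59.8 hours.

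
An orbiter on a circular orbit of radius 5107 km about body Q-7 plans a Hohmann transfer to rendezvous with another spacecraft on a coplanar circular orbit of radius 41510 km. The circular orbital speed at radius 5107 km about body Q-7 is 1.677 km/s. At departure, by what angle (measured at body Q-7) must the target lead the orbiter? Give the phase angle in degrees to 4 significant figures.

φ = 104.3°

From the circular-orbit relation v² = μ/r at r = 5107 km: μ = v²r = (1.677)² × 5107 = 14362.6 km³/s².
The Hohmann ellipse has a_t = (r₁ + r₂)/2 = 23308.5 km.
Transfer time t = π√(a_t³/μ) = 93284 s.
The target's mean motion on its circular orbit is ω₂ = √(μ/r₂³) = 1.4171×10^-5 rad/s.
Angle swept by the target during transfer: ω₂·t = 1.3219 rad = 75.74°.
Arrival is 180° from departure on the ellipse, so φ = 180° − 75.74° = 104.3°.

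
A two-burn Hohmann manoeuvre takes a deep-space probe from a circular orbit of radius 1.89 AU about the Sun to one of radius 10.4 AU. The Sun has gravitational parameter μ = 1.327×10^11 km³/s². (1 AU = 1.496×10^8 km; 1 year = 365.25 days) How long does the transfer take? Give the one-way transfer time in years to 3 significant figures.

t = 7.62 years

In km: r₁ = 1.89 × 1.496×10^8 = 2.82744×10^8 km; r₂ = 10.4 × 1.496×10^8 = 1.55584×10^9 km.
The Hohmann ellipse has a_t = (r₁ + r₂)/2 = 9.19292×10^8 km.
Transfer time t = π√(a_t³/μ) = π√((9.19292×10^8)³ / 1.327×10^11) = 2.404×10^8 s.
Converting: 2.404×10^8 s ÷ 3.15576×10^7 s/year (365.25 × 86400) = 7.62 years.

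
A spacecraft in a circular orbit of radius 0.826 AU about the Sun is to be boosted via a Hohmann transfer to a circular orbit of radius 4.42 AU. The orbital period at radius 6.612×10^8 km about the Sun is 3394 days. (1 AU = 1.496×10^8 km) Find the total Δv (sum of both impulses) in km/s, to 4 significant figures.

From Kepler's third law T² = 4π²r³/μ at r = 6.612×10^8 km, T = 3394 days = 3394 × 86400 s = 2.932416×10^8 s: μ = 4π²r³/T² = 1.32711×10^11 km³/s².
In km: r₁ = 0.826 × 1.496×10^8 = 1.235696×10^8 km; r₂ = 4.42 × 1.496×10^8 = 6.61232×10^8 km.
Transfer-ellipse semi-major axis a_t = (r₁ + r₂)/2 = (1.235696×10^8 + 6.61232×10^8)/2 = 3.924008×10^8 km.
At r₁ the circular-orbit speed is v₁ = √(μ/r₁) = 32.77 km/s.
Transfer-orbit speed at r₁ (vis-viva equation): v_p = √[μ(2/r₁ − 1/a_t)] = 42.54 km/s.
First burn Δv₁ = |v_p − v₁| = 9.770 km/s.
Circular speed at r₂: v₂ = √(μ/r₂) = 14.167 km/s.
Transfer-orbit speed at r₂: v_a = √[μ(2/r₂ − 1/a_t)] = 7.9500 km/s.
Second burn Δv₂ = |v₂ − v_a| = 6.217 km/s.
Total Δv = Δv₁ + Δv₂ = 15.99 km/s.

Δv = 15.99 km/s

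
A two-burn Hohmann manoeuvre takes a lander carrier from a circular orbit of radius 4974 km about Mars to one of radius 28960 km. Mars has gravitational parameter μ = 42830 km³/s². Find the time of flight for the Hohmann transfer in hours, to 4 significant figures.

Semi-major axis of the transfer orbit: a_t = (4974 + 28960)/2 = 16967 km.
By Kepler's third law the transfer-orbit period is T = 2π√(a_t³/μ), so t = T/2 = 33550 s.
Converting: 33550 s ÷ 3600 s/hour = 9.319 hours.

t = 9.319 hours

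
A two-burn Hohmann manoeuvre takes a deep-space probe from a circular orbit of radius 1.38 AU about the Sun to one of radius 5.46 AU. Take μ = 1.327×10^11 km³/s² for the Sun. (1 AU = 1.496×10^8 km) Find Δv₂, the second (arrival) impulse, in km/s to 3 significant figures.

In km: r₁ = 1.38 × 1.496×10^8 = 2.06448×10^8 km; r₂ = 5.46 × 1.496×10^8 = 8.16816×10^8 km.
Semi-major axis of the transfer orbit: a_t = (2.06448×10^8 + 8.16816×10^8)/2 = 5.11632×10^8 km.
Circular speed at r = 8.16816×10^8 km: v_c = √(μ/r) = 12.7460 km/s.
Transfer-orbit speed at the same r (vis-viva, a = a_t): v_t = √[μ(2/r − 1/a_t)] = 8.09655 km/s.
Δv₂ = |v_t − v_c| = |8.09655 − 12.7460| = 4.649 km/s.

Δv₂ = 4.65 km/s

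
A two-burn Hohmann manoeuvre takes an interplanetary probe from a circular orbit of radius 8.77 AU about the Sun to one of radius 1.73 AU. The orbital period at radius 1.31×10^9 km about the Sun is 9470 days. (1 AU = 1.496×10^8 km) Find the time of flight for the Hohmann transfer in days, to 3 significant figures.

t = 2200 days

From Kepler's third law T² = 4π²r³/μ at r = 1.31×10^9 km, T = 9470 days = 9470 × 86400 s = 8.18208×10^8 s: μ = 4π²r³/T² = 1.32570×10^11 km³/s².
In km: r₁ = 8.77 × 1.496×10^8 = 1.311992×10^9 km; r₂ = 1.73 × 1.496×10^8 = 2.58808×10^8 km.
Transfer-ellipse semi-major axis a_t = (r₁ + r₂)/2 = (1.311992×10^9 + 2.58808×10^8)/2 = 7.854×10^8 km.
Transfer time t = π√(a_t³/μ) = π√((7.854×10^8)³ / 1.32570×10^11) = 1.899×10^8 s.
Converting: 1.899×10^8 s ÷ 86400 s/day = 2200 days.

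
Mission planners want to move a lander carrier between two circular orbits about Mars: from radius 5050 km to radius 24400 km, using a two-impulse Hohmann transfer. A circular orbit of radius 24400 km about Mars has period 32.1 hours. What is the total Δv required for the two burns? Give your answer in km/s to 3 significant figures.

Δv = 1.39 km/s

From Kepler's third law T² = 4π²r³/μ at r = 24400 km, T = 32.1 hours = 32.1 × 3600 s = 1.1556×10^5 s: μ = 4π²r³/T² = 42945.2 km³/s².
Transfer-ellipse semi-major axis a_t = (r₁ + r₂)/2 = (5050 + 24400)/2 = 14725 km.
Circular speed at r₁: v₁ = √(μ/r₁) = √(42945.2/5050) = 2.9162 km/s.
On the transfer ellipse at r₁, vis-viva gives v_p = √[μ(2/r₁ − 1/a_t)] = 3.7539 km/s.
First burn Δv₁ = |v_p − v₁| = 0.8377 km/s.
Circular speed at r₂: v₂ = √(μ/r₂) = 1.32667 km/s.
Transfer-orbit speed at r₂: v_a = √[μ(2/r₂ − 1/a_t)] = 0.776927 km/s.
Second burn Δv₂ = |v₂ − v_a| = 0.5497 km/s.
Δv = Δv₁ + Δv₂ = 0.8377 + 0.5497 = 1.387 km/s.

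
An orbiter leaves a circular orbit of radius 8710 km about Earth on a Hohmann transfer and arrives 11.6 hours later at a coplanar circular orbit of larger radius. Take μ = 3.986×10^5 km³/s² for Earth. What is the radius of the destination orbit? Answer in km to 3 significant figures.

r₂ = 73900 km

Transfer time t = 11.6 hours = 41760 s, and t = π√(a_t³/μ).
So a_t = (μ t²/π²)^(1/3) = (3.986×10^5 × (41760)² / π²)^(1/3) = 41297 km.
Since a_t = (r₁ + r₂)/2, r₂ = 2a_t − r₁ = 2×41297 − 8710 = 73884 km.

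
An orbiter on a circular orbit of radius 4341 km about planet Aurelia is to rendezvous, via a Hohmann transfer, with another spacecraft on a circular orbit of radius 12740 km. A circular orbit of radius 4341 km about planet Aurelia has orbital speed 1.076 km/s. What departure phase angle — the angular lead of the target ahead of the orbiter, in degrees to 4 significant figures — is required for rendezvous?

From the circular-orbit relation v² = μ/r at r = 4341 km: μ = v²r = (1.076)² × 4341 = 5025.91 km³/s².
Semi-major axis of the transfer orbit: a_t = (4341 + 12740)/2 = 8540.5 km.
Transfer time t = π√(a_t³/μ) = 34975.8 s.
The target's mean motion on its circular orbit is ω₂ = √(μ/r₂³) = 4.93007×10^-5 rad/s.
Angle swept by the target during transfer: ω₂·t = 1.7243 rad = 98.80°.
The orbiter traverses 180° on the transfer ellipse, so the target must lead by 180° − 98.80° = 81.20°.

φ = 81.20°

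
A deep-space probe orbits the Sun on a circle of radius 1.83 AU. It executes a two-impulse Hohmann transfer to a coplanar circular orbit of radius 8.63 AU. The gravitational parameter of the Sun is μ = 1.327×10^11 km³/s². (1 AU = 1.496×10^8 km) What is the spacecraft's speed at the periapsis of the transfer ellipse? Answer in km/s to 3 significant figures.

In km: r₁ = 1.83 × 1.496×10^8 = 2.73768×10^8 km; r₂ = 8.63 × 1.496×10^8 = 1.291048×10^9 km.
Transfer-ellipse semi-major axis a_t = (r₁ + r₂)/2 = (2.73768×10^8 + 1.291048×10^9)/2 = 7.82408×10^8 km.
At periapsis, r = 2.73768×10^8 km.
Applying v² = μ(2/r − 1/a_t): v = 28.28 km/s.

v = 28.3 km/s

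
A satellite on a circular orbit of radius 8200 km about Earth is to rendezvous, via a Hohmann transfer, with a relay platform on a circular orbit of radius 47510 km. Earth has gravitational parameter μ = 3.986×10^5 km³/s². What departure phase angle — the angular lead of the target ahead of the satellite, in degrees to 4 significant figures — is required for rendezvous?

φ = 99.19°

Transfer-ellipse semi-major axis a_t = (r₁ + r₂)/2 = (8200 + 47510)/2 = 27855 km.
Transfer time t = π√(a_t³/μ) = 23133.2 s.
The target's mean motion on its circular orbit is ω₂ = √(μ/r₂³) = 6.09665×10^-5 rad/s.
Angle swept by the target during transfer: ω₂·t = 1.4104 rad = 80.81°.
The satellite traverses 180° on the transfer ellipse, so the target must lead by 180° − 80.81° = 99.19°.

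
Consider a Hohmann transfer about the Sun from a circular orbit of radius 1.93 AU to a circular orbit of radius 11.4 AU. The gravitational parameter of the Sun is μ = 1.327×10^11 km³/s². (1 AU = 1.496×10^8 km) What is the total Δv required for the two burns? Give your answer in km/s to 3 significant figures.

In km: r₁ = 1.93 × 1.496×10^8 = 2.88728×10^8 km; r₂ = 11.4 × 1.496×10^8 = 1.70544×10^9 km.
Semi-major axis of the transfer orbit: a_t = (2.88728×10^8 + 1.70544×10^9)/2 = 9.97084×10^8 km.
Circular speed at r₁: v₁ = √(μ/r₁) = √(1.327×10^11/2.88728×10^8) = 21.43833 km/s.
Transfer-orbit speed at r₁ (v² = μ(2/r − 1/a)): v_p = √[μ(2/r₁ − 1/a_t)] = 28.03776 km/s.
First burn Δv₁ = |v_p − v₁| = 6.599 km/s.
Circular speed at r₂: v₂ = √(μ/r₂) = 8.821 km/s.
Transfer-orbit speed at r₂: v_a = √[μ(2/r₂ − 1/a_t)] = 4.747 km/s.
Second burn Δv₂ = |v₂ − v_a| = 4.074 km/s.
Δv = Δv₁ + Δv₂ = 6.599 + 4.074 = 10.67 km/s.

Δv = 10.7 km/s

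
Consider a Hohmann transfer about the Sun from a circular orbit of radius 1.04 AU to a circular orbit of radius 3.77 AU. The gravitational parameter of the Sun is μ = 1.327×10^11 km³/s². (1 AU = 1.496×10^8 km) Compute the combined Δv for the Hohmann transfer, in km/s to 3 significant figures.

In km: r₁ = 1.04 × 1.496×10^8 = 1.55584×10^8 km; r₂ = 3.77 × 1.496×10^8 = 5.63992×10^8 km.
Semi-major axis of the transfer orbit: a_t = (1.55584×10^8 + 5.63992×10^8)/2 = 3.59788×10^8 km.
Circular speed at r₁: v₁ = √(μ/r₁) = √(1.327×10^11/1.55584×10^8) = 29.205 km/s.
Transfer-orbit speed at r₁ (v² = μ(2/r − 1/a)): v_p = √[μ(2/r₁ − 1/a_t)] = 36.565 km/s.
First burn Δv₁ = |v_p − v₁| = 7.360 km/s.
At r₂, v₂ = √(μ/r₂) = 15.339 km/s.
Transfer-orbit speed at r₂: v_a = √[μ(2/r₂ − 1/a_t)] = 10.087 km/s.
Second burn Δv₂ = |v₂ − v_a| = 5.252 km/s.
Total Δv = Δv₁ + Δv₂ = 12.61 km/s.

Δv = 12.6 km/s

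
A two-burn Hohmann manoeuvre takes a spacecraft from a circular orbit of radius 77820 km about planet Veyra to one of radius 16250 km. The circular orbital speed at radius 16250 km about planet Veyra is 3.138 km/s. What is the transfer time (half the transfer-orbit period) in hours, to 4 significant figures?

From the circular-orbit relation v² = μ/r at r = 16250 km: μ = v²r = (3.138)² × 16250 = 1.60014×10^5 km³/s².
Transfer-ellipse semi-major axis a_t = (r₁ + r₂)/2 = (77820 + 16250)/2 = 47035 km.
Half the transfer-orbit period gives t = π√(a_t³/μ) = 80110 s.
Converting: 80110 s ÷ 3600 s/hour = 22.25 hours.

t = 22.25 hours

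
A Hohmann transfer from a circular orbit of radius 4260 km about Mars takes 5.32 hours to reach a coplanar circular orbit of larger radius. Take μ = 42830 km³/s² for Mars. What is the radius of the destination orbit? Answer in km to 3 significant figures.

Transfer time t = 5.32 hours = 19152 s, and t = π√(a_t³/μ).
So a_t = (μ t²/π²)^(1/3) = (42830 × (19152)² / π²)^(1/3) = 11676 km.
Since a_t = (r₁ + r₂)/2, r₂ = 2a_t − r₁ = 2×11676 − 4260 = 19092 km.

r₂ = 19100 km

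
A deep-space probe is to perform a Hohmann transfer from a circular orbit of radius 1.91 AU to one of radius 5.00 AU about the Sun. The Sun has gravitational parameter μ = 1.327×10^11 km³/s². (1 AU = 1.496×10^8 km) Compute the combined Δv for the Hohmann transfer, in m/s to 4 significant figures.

In km: r₁ = 1.91 × 1.496×10^8 = 2.85736×10^8 km; r₂ = 5.00 × 1.496×10^8 = 7.480×10^8 km.
Transfer-ellipse semi-major axis a_t = (r₁ + r₂)/2 = (2.85736×10^8 + 7.480×10^8)/2 = 5.16868×10^8 km.
At r₁ the circular-orbit speed is v₁ = √(μ/r₁) = 21.5503 km/s.
Transfer-orbit speed at r₁ (v² = μ(2/r − 1/a)): v_p = √[μ(2/r₁ − 1/a_t)] = 25.9247 km/s.
First burn Δv₁ = |v_p − v₁| = 4.3744 km/s.
At r₂, v₂ = √(μ/r₂) = 13.3194 km/s.
Transfer-orbit speed at r₂: v_a = √[μ(2/r₂ − 1/a_t)] = 9.90324 km/s.
Second burn Δv₂ = |v₂ − v_a| = 3.4162 km/s.
Δv = Δv₁ + Δv₂ = 4.3744 + 3.4162 = 7.791 km/s.

Δv = 7791 m/s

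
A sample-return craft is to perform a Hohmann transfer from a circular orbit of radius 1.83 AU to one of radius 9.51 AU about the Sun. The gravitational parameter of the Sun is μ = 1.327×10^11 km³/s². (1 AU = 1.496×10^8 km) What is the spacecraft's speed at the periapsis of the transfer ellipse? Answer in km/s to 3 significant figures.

v = 28.5 km/s

In km: r₁ = 1.83 × 1.496×10^8 = 2.73768×10^8 km; r₂ = 9.51 × 1.496×10^8 = 1.422696×10^9 km.
Semi-major axis of the transfer orbit: a_t = (2.73768×10^8 + 1.422696×10^9)/2 = 8.48232×10^8 km.
The periapsis of the transfer ellipse is at r = 2.73768×10^8 km.
Applying v² = μ(2/r − 1/a_t): v = 28.51 km/s.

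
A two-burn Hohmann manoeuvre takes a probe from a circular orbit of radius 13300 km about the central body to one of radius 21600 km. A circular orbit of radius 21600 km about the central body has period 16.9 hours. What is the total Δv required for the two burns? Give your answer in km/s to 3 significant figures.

From Kepler's third law T² = 4π²r³/μ at r = 21600 km, T = 16.9 hours = 16.9 × 3600 s = 60840 s: μ = 4π²r³/T² = 1.07484×10^5 km³/s².
Semi-major axis of the transfer orbit: a_t = (13300 + 21600)/2 = 17450 km.
Circular speed at r₁: v₁ = √(μ/r₁) = √(1.07484×10^5/13300) = 2.84279 km/s.
On the transfer ellipse at r₁, vis-viva gives v_p = √[μ(2/r₁ − 1/a_t)] = 3.16282 km/s.
First burn Δv₁ = |v_p − v₁| = 0.32003 km/s.
Circular speed at r₂: v₂ = √(μ/r₂) = 2.23072 km/s.
Transfer-orbit speed at r₂: v_a = √[μ(2/r₂ − 1/a_t)] = 1.94748 km/s.
Second burn Δv₂ = |v₂ − v_a| = 0.28324 km/s.
Δv = Δv₁ + Δv₂ = 0.32003 + 0.28324 = 0.6033 km/s.

Δv = 0.603 km/s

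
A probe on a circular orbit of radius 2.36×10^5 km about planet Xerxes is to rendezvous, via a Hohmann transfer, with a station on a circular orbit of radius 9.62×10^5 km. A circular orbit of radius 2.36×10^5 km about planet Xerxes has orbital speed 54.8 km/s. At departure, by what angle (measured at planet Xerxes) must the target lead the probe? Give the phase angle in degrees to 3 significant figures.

From the circular-orbit relation v² = μ/r at r = 2.36×10^5 km: μ = v²r = (54.8)² × 2.36×10^5 = 7.08717×10^8 km³/s².
Transfer-ellipse semi-major axis a_t = (r₁ + r₂)/2 = (2.360×10^5 + 9.620×10^5)/2 = 5.990×10^5 km.
Transfer time t = π√(a_t³/μ) = 54708 s.
The target's mean motion on its circular orbit is ω₂ = √(μ/r₂³) = 2.8215×10^-5 rad/s.
Angle swept by the target during transfer: ω₂·t = 1.5436 rad = 88.44°.
The probe traverses 180° on the transfer ellipse, so the target must lead by 180° − 88.44° = 91.6°.

φ = 91.6°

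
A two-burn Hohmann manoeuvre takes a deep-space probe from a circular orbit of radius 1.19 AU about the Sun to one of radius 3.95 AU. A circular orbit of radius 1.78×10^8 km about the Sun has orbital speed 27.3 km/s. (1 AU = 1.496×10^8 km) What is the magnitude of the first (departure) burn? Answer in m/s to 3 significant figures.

Δv₁ = 6540 m/s

From the circular-orbit relation v² = μ/r at r = 1.78×10^8 km: μ = v²r = (27.3)² × 1.78×10^8 = 1.32662×10^11 km³/s².
In km: r₁ = 1.19 × 1.496×10^8 = 1.78024×10^8 km; r₂ = 3.95 × 1.496×10^8 = 5.9092×10^8 km.
Semi-major axis of the transfer orbit: a_t = (1.78024×10^8 + 5.9092×10^8)/2 = 3.84472×10^8 km.
Circular speed at r = 1.78024×10^8 km: v_c = √(μ/r) = 27.298 km/s.
Vis-viva on the transfer ellipse at r = 1.78024×10^8 km gives v_t = √[μ(2/r − 1/a_t)] = 33.843 km/s.
Δv₁ = |v_t − v_c| = |33.843 − 27.298| = 6.545 km/s.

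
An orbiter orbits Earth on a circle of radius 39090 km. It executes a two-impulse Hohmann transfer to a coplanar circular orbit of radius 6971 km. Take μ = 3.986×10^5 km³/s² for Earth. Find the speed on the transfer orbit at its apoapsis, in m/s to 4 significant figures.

v = 1757 m/s

Semi-major axis of the transfer orbit: a_t = (39090 + 6971)/2 = 23030.5 km.
At apoapsis, r = 39090 km.
Vis-viva: v = √[μ(2/r − 1/a_t)] = √[3.986×10^5 × (2/39090 − 1/23030.5)] = 1.757 km/s.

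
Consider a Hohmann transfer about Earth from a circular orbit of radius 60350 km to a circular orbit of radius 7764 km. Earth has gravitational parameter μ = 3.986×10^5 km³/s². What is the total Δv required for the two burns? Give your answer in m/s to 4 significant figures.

Δv = 3716 m/s

The Hohmann ellipse has a_t = (r₁ + r₂)/2 = 34057 km.
Circular speed at r₁: v₁ = √(μ/r₁) = √(3.986×10^5/60350) = 2.570 km/s.
On the transfer ellipse at r₁, v² = μ(2/r − 1/a) gives v_a = √[μ(2/r₁ − 1/a_t)] = 1.227 km/s.
First burn Δv₁ = |v_a − v₁| = 1.343 km/s.
At r₂, v₂ = √(μ/r₂) = 7.165 km/s.
Transfer-orbit speed at r₂: v_p = √[μ(2/r₂ − 1/a_t)] = 9.538 km/s.
Second burn Δv₂ = |v₂ − v_p| = 2.373 km/s.
Total Δv = Δv₁ + Δv₂ = 3.716 km/s.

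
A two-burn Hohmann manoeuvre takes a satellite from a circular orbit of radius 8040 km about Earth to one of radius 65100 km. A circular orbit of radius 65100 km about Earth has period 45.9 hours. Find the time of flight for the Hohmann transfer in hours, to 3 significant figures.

From Kepler's third law T² = 4π²r³/μ at r = 65100 km, T = 45.9 hours = 45.9 × 3600 s = 1.6524×10^5 s: μ = 4π²r³/T² = 3.98908×10^5 km³/s².
Transfer-ellipse semi-major axis a_t = (r₁ + r₂)/2 = (8040 + 65100)/2 = 36570 km.
Half the transfer-orbit period gives t = π√(a_t³/μ) = 34790 s.
Converting: 34790 s ÷ 3600 s/hour = 9.66 hours.

t = 9.66 hours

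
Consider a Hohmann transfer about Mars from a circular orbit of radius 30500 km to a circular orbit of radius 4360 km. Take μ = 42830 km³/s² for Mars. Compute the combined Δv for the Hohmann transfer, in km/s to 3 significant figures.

Δv = 1.60 km/s

The Hohmann ellipse has a_t = (r₁ + r₂)/2 = 17430 km.
At r₁ the circular-orbit speed is v₁ = √(μ/r₁) = 1.185 km/s.
On the transfer ellipse at r₁, vis-viva gives v_a = √[μ(2/r₁ − 1/a_t)] = 0.5927 km/s.
First burn Δv₁ = |v_a − v₁| = 0.5923 km/s.
Circular speed at r₂: v₂ = √(μ/r₂) = 3.134 km/s.
Transfer-orbit speed at r₂: v_p = √[μ(2/r₂ − 1/a_t)] = 4.146 km/s.
Second burn Δv₂ = |v₂ − v_p| = 1.012 km/s.
Total Δv = Δv₁ + Δv₂ = 1.604 km/s.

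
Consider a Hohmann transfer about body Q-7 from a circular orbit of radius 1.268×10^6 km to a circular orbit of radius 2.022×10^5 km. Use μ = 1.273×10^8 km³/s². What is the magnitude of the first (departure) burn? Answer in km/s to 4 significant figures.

Δv₁ = 4.765 km/s

Transfer-ellipse semi-major axis a_t = (r₁ + r₂)/2 = (1.268×10^6 + 2.022×10^5)/2 = 7.351×10^5 km.
On the circular orbit at r = 1.268×10^6 km, v_c = √(μ/r) = 10.02 km/s.
Vis-viva on the transfer ellipse at r = 1.268×10^6 km gives v_t = √[μ(2/r − 1/a_t)] = 5.255 km/s.
Δv₁ = |v_t − v_c| = |5.255 − 10.02| = 4.765 km/s.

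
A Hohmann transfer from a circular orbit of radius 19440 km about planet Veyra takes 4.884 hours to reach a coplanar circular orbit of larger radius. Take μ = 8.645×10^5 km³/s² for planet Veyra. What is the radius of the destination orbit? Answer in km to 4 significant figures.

Transfer time t = 4.884 hours = 17582.4 s, and t = π√(a_t³/μ).
So a_t = (μ t²/π²)^(1/3) = (8.645×10^5 × (17582.4)² / π²)^(1/3) = 30029 km.
Since a_t = (r₁ + r₂)/2, r₂ = 2a_t − r₁ = 2×30029 − 19440 = 40618 km.

r₂ = 40620 km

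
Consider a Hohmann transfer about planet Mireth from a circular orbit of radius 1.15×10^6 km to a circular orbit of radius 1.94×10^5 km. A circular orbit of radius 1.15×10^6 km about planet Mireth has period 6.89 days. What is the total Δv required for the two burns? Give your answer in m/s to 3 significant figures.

Δv = 14700 m/s

From Kepler's third law T² = 4π²r³/μ at r = 1.15×10^6 km, T = 6.89 days = 6.89 × 86400 s = 5.95296×10^5 s: μ = 4π²r³/T² = 1.69429×10^8 km³/s².
Semi-major axis of the transfer orbit: a_t = (1.150×10^6 + 1.940×10^5)/2 = 6.720×10^5 km.
At r₁ the circular-orbit speed is v₁ = √(μ/r₁) = 12.138 km/s.
Transfer-orbit speed at r₁ (v² = μ(2/r − 1/a)): v_a = √[μ(2/r₁ − 1/a_t)] = 6.5217 km/s.
First burn Δv₁ = |v_a − v₁| = 5.616 km/s.
At r₂, v₂ = √(μ/r₂) = 29.5524 km/s.
Transfer-orbit speed at r₂: v_p = √[μ(2/r₂ − 1/a_t)] = 38.6596 km/s.
Second burn Δv₂ = |v₂ − v_p| = 9.107 km/s.
Total Δv = Δv₁ + Δv₂ = 14.72 km/s.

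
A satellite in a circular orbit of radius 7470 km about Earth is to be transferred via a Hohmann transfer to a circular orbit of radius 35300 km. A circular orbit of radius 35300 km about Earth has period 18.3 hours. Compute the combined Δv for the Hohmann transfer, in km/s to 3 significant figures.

Δv = 3.46 km/s

From Kepler's third law T² = 4π²r³/μ at r = 35300 km, T = 18.3 hours = 18.3 × 3600 s = 65880 s: μ = 4π²r³/T² = 4.00107×10^5 km³/s².
The Hohmann ellipse has a_t = (r₁ + r₂)/2 = 21385 km.
At r₁ the circular-orbit speed is v₁ = √(μ/r₁) = 7.319 km/s.
Transfer-orbit speed at r₁ (vis-viva): v_p = √[μ(2/r₁ − 1/a_t)] = 9.403 km/s.
First burn Δv₁ = |v_p − v₁| = 2.084 km/s.
Circular speed at r₂: v₂ = √(μ/r₂) = 3.367 km/s.
Transfer-orbit speed at r₂: v_a = √[μ(2/r₂ − 1/a_t)] = 1.990 km/s.
Second burn Δv₂ = |v₂ − v_a| = 1.377 km/s.
Total Δv = Δv₁ + Δv₂ = 3.461 km/s.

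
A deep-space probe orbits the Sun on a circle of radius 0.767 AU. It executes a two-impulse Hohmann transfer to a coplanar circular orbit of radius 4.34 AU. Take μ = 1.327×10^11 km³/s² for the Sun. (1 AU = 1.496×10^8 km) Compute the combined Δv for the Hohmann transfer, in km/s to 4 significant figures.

In km: r₁ = 0.767 × 1.496×10^8 = 1.147432×10^8 km; r₂ = 4.34 × 1.496×10^8 = 6.49264×10^8 km.
The Hohmann ellipse has a_t = (r₁ + r₂)/2 = 3.820036×10^8 km.
Circular speed at r₁: v₁ = √(μ/r₁) = √(1.327×10^11/1.147432×10^8) = 34.01 km/s.
On the transfer ellipse at r₁, vis-viva equation gives v_p = √[μ(2/r₁ − 1/a_t)] = 44.34 km/s.
First burn Δv₁ = |v_p − v₁| = 10.33 km/s.
Circular speed at r₂: v₂ = √(μ/r₂) = 14.296 km/s.
Transfer-orbit speed at r₂: v_a = √[μ(2/r₂ − 1/a_t)] = 7.8353 km/s.
Second burn Δv₂ = |v₂ − v_a| = 6.461 km/s.
Δv = Δv₁ + Δv₂ = 10.33 + 6.461 = 16.79 km/s.

Δv = 16.79 km/s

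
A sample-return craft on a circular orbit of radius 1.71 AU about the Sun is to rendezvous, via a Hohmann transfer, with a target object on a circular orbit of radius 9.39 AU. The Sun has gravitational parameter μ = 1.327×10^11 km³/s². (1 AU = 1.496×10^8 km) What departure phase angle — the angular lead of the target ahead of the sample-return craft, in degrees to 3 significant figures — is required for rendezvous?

In km: r₁ = 1.71 × 1.496×10^8 = 2.55816×10^8 km; r₂ = 9.39 × 1.496×10^8 = 1.404744×10^9 km.
Semi-major axis of the transfer orbit: a_t = (2.55816×10^8 + 1.404744×10^9)/2 = 8.3028×10^8 km.
Transfer time t = π√(a_t³/μ) = 2.0632×10^8 s.
Target angular speed ω₂ = √(μ/r₂³) = 6.9189×10^-9 rad/s.
Angle swept by the target during transfer: ω₂·t = 1.4275 rad = 81.79°.
Arrival is 180° from departure on the ellipse, so φ = 180° − 81.79° = 98.2°.

φ = 98.2°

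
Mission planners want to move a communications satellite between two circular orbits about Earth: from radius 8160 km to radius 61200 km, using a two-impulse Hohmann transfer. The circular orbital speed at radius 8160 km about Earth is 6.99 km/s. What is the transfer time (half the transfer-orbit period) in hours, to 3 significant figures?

t = 8.93 hours

From the circular-orbit relation v² = μ/r at r = 8160 km: μ = v²r = (6.99)² × 8160 = 3.98698×10^5 km³/s².
The Hohmann ellipse has a_t = (r₁ + r₂)/2 = 34680 km.
Transfer time t = π√(a_t³/μ) = π√((34680)³ / 3.98698×10^5) = 32133 s.
Converting: 32133 s ÷ 3600 s/hour = 8.93 hours.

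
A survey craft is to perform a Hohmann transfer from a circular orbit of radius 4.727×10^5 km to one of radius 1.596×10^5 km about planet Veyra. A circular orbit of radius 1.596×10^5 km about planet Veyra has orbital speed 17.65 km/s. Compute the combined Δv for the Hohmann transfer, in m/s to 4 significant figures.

From the circular-orbit relation v² = μ/r at r = 1.596×10^5 km: μ = v²r = (17.65)² × 1.596×10^5 = 4.97190×10^7 km³/s².
The Hohmann ellipse has a_t = (r₁ + r₂)/2 = 3.1615×10^5 km.
At r₁ the circular-orbit speed is v₁ = √(μ/r₁) = 10.256 km/s.
On the transfer ellipse at r₁, vis-viva equation gives v_a = √[μ(2/r₁ − 1/a_t)] = 7.2868 km/s.
First burn Δv₁ = |v_a − v₁| = 2.969 km/s.
At r₂, v₂ = √(μ/r₂) = 17.650 km/s.
Transfer-orbit speed at r₂: v_p = √[μ(2/r₂ − 1/a_t)] = 21.582 km/s.
Second burn Δv₂ = |v₂ − v_p| = 3.932 km/s.
Δv = Δv₁ + Δv₂ = 2.969 + 3.932 = 6.901 km/s.

Δv = 6901 m/s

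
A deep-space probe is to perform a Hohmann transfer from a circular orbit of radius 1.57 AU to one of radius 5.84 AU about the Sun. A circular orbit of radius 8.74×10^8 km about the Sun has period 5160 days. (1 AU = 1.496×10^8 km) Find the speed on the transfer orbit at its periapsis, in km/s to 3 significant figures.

From Kepler's third law T² = 4π²r³/μ at r = 8.74×10^8 km, T = 5160 days = 5160 × 86400 s = 4.45824×10^8 s: μ = 4π²r³/T² = 1.32607×10^11 km³/s².
In km: r₁ = 1.57 × 1.496×10^8 = 2.34872×10^8 km; r₂ = 5.84 × 1.496×10^8 = 8.73664×10^8 km.
Transfer-ellipse semi-major axis a_t = (r₁ + r₂)/2 = (2.34872×10^8 + 8.73664×10^8)/2 = 5.54268×10^8 km.
The periapsis of the transfer ellipse is at r = 2.34872×10^8 km.
From the vis-viva equation, v = √[μ(2/r − 1/a_t)] = 29.83 km/s.

v = 29.8 km/s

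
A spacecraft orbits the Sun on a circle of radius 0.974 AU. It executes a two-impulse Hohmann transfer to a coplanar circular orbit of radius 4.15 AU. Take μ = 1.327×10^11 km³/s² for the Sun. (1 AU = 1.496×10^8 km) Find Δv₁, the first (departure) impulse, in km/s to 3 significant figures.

Δv₁ = 8.23 km/s

In km: r₁ = 0.974 × 1.496×10^8 = 1.457104×10^8 km; r₂ = 4.15 × 1.496×10^8 = 6.2084×10^8 km.
Transfer-ellipse semi-major axis a_t = (r₁ + r₂)/2 = (1.457104×10^8 + 6.2084×10^8)/2 = 3.832752×10^8 km.
On the circular orbit at r = 1.457104×10^8 km, v_c = √(μ/r) = 30.18 km/s.
Transfer-orbit speed at the same r (vis-viva, a = a_t): v_t = √[μ(2/r − 1/a_t)] = 38.41 km/s.
Δv₁ = |v_t − v_c| = |38.41 − 30.18| = 8.230 km/s.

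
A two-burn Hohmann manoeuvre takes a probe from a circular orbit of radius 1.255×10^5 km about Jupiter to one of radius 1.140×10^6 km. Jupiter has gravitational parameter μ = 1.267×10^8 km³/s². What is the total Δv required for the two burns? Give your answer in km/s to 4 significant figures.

Semi-major axis of the transfer orbit: a_t = (1.255×10^5 + 1.140×10^6)/2 = 6.3275×10^5 km.
At r₁ the circular-orbit speed is v₁ = √(μ/r₁) = 31.774 km/s.
Transfer-orbit speed at r₁ (vis-viva): v_p = √[μ(2/r₁ − 1/a_t)] = 42.648 km/s.
First burn Δv₁ = |v_p − v₁| = 10.87 km/s.
At r₂, v₂ = √(μ/r₂) = 10.542 km/s.
Transfer-orbit speed at r₂: v_a = √[μ(2/r₂ − 1/a_t)] = 4.6951 km/s.
Second burn Δv₂ = |v₂ − v_a| = 5.847 km/s.
Total Δv = Δv₁ + Δv₂ = 16.72 km/s.

Δv = 16.72 km/s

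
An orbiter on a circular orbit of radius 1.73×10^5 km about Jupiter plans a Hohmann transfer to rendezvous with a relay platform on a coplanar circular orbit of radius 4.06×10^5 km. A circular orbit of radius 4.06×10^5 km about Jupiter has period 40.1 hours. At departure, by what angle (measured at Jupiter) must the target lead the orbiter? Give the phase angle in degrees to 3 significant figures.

φ = 71.6°

From Kepler's third law T² = 4π²r³/μ at r = 4.06×10^5 km, T = 40.1 hours = 40.1 × 3600 s = 1.4436×10^5 s: μ = 4π²r³/T² = 1.26778×10^8 km³/s².
The Hohmann ellipse has a_t = (r₁ + r₂)/2 = 2.895×10^5 km.
The half-period of the transfer ellipse is t = π√(a_t³/μ) = 43461 s.
Target angular speed ω₂ = √(μ/r₂³) = 4.3524×10^-5 rad/s.
Angle swept by the target during transfer: ω₂·t = 1.892 rad = 108.4°.
Arrival is 180° from departure on the ellipse, so φ = 180° − 108.4° = 71.6°.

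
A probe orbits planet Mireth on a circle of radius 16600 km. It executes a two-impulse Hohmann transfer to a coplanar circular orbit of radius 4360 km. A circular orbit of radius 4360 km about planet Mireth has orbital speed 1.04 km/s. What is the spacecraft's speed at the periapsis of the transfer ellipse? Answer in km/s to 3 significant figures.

v = 1.31 km/s

From the circular-orbit relation v² = μ/r at r = 4360 km: μ = v²r = (1.04)² × 4360 = 4715.78 km³/s².
Semi-major axis of the transfer orbit: a_t = (16600 + 4360)/2 = 10480 km.
The periapsis of the transfer ellipse is at r = 4360 km.
From the vis-viva equation, v = √[μ(2/r − 1/a_t)] = 1.309 km/s.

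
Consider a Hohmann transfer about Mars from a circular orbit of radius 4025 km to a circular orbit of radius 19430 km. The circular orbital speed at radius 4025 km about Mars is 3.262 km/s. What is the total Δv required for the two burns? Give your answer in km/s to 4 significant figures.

From the circular-orbit relation v² = μ/r at r = 4025 km: μ = v²r = (3.262)² × 4025 = 42828.6 km³/s².
Semi-major axis of the transfer orbit: a_t = (4025 + 19430)/2 = 11727.5 km.
At r₁ the circular-orbit speed is v₁ = √(μ/r₁) = 3.2620 km/s.
Transfer-orbit speed at r₁ (vis-viva): v_p = √[μ(2/r₁ − 1/a_t)] = 4.1987 km/s.
First burn Δv₁ = |v_p − v₁| = 0.9367 km/s.
Circular speed at r₂: v₂ = √(μ/r₂) = 1.4847 km/s.
Transfer-orbit speed at r₂: v_a = √[μ(2/r₂ − 1/a_t)] = 0.86978 km/s.
Second burn Δv₂ = |v₂ − v_a| = 0.6149 km/s.
Total Δv = Δv₁ + Δv₂ = 1.552 km/s.

Δv = 1.552 km/s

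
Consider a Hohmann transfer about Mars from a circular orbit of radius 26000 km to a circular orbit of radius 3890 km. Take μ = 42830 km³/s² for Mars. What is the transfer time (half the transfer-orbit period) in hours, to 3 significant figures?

Transfer-ellipse semi-major axis a_t = (r₁ + r₂)/2 = (26000 + 3890)/2 = 14945 km.
Half the transfer-orbit period gives t = π√(a_t³/μ) = 27730 s.
Converting: 27730 s ÷ 3600 s/hour = 7.70 hours.

t = 7.70 hours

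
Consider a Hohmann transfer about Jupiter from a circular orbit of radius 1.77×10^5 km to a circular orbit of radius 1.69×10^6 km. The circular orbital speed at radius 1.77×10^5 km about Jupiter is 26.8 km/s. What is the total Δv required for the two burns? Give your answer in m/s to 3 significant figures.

Δv = 14200 m/s

From the circular-orbit relation v² = μ/r at r = 1.77×10^5 km: μ = v²r = (26.8)² × 1.77×10^5 = 1.27128×10^8 km³/s².
The Hohmann ellipse has a_t = (r₁ + r₂)/2 = 9.335×10^5 km.
At r₁ the circular-orbit speed is v₁ = √(μ/r₁) = 26.80 km/s.
On the transfer ellipse at r₁, vis-viva gives v_p = √[μ(2/r₁ − 1/a_t)] = 36.06 km/s.
First burn Δv₁ = |v_p − v₁| = 9.260 km/s.
At r₂, v₂ = √(μ/r₂) = 8.67317 km/s.
Transfer-orbit speed at r₂: v_a = √[μ(2/r₂ − 1/a_t)] = 3.77666 km/s.
Second burn Δv₂ = |v₂ − v_a| = 4.897 km/s.
Total Δv = Δv₁ + Δv₂ = 14.16 km/s.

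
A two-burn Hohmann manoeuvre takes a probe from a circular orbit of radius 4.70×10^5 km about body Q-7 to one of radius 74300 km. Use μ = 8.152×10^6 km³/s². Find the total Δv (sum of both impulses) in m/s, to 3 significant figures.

The Hohmann ellipse has a_t = (r₁ + r₂)/2 = 2.7215×10^5 km.
Circular speed at r₁: v₁ = √(μ/r₁) = √(8.152×10^6/4.700×10^5) = 4.1647 km/s.
Transfer-orbit speed at r₁ (v² = μ(2/r − 1/a)): v_a = √[μ(2/r₁ − 1/a_t)] = 2.1761 km/s.
First burn Δv₁ = |v_a − v₁| = 1.9886 km/s.
Circular speed at r₂: v₂ = √(μ/r₂) = 10.4746 km/s.
Transfer-orbit speed at r₂: v_p = √[μ(2/r₂ − 1/a_t)] = 13.7652 km/s.
Second burn Δv₂ = |v₂ − v_p| = 3.2906 km/s.
Total Δv = Δv₁ + Δv₂ = 5.279 km/s.

Δv = 5280 m/s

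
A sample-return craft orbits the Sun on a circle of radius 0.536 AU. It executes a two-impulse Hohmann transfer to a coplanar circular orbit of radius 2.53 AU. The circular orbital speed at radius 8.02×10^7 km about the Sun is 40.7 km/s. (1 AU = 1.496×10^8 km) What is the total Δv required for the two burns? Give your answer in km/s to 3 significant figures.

Δv = 19.2 km/s

From the circular-orbit relation v² = μ/r at r = 8.02×10^7 km: μ = v²r = (40.7)² × 8.02×10^7 = 1.32850×10^11 km³/s².
In km: r₁ = 0.536 × 1.496×10^8 = 8.01856×10^7 km; r₂ = 2.53 × 1.496×10^8 = 3.78488×10^8 km.
Semi-major axis of the transfer orbit: a_t = (8.01856×10^7 + 3.78488×10^8)/2 = 2.293368×10^8 km.
At r₁ the circular-orbit speed is v₁ = √(μ/r₁) = 40.7037 km/s.
Transfer-orbit speed at r₁ (vis-viva equation): v_p = √[μ(2/r₁ − 1/a_t)] = 52.2905 km/s.
First burn Δv₁ = |v_p − v₁| = 11.587 km/s.
At r₂, v₂ = √(μ/r₂) = 18.73508 km/s.
Transfer-orbit speed at r₂: v_a = √[μ(2/r₂ − 1/a_t)] = 11.07814 km/s.
Second burn Δv₂ = |v₂ − v_a| = 7.6569 km/s.
Δv = Δv₁ + Δv₂ = 11.587 + 7.6569 = 19.24 km/s.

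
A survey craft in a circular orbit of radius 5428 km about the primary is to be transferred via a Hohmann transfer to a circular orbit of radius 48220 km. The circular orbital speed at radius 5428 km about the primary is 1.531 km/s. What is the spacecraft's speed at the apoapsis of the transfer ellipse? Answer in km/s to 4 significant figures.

v = 0.2311 km/s

From the circular-orbit relation v² = μ/r at r = 5428 km: μ = v²r = (1.531)² × 5428 = 12723.0 km³/s².
The Hohmann ellipse has a_t = (r₁ + r₂)/2 = 26824 km.
At apoapsis, r = 48220 km.
From the vis-viva equation, v = √[μ(2/r − 1/a_t)] = 0.2311 km/s.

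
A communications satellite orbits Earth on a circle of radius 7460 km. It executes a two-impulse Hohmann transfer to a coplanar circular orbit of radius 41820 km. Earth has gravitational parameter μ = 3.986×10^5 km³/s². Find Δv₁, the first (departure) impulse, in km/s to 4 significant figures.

Transfer-ellipse semi-major axis a_t = (r₁ + r₂)/2 = (7460 + 41820)/2 = 24640 km.
Circular speed at r = 7460 km: v_c = √(μ/r) = 7.310 km/s.
Transfer-orbit speed at the same r (vis-viva, a = a_t): v_t = √[μ(2/r − 1/a_t)] = 9.523 km/s.
Δv₁ = |v_t − v_c| = |9.523 − 7.310| = 2.213 km/s.

Δv₁ = 2.213 km/s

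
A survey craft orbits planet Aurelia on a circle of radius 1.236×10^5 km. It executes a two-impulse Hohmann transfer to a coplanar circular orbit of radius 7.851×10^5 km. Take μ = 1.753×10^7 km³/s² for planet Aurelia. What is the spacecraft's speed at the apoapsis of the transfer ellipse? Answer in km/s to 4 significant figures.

Semi-major axis of the transfer orbit: a_t = (1.236×10^5 + 7.851×10^5)/2 = 4.5435×10^5 km.
The apoapsis of the transfer ellipse is at r = 7.851×10^5 km.
Vis-viva: v = √[μ(2/r − 1/a_t)] = √[1.753×10^7 × (2/7.851×10^5 − 1/4.5435×10^5)] = 2.465 km/s.

v = 2.465 km/s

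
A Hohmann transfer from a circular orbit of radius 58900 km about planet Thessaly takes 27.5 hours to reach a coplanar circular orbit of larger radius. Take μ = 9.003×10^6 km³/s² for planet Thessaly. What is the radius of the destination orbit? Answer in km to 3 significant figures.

Transfer time t = 27.5 hours = 99000 s, and t = π√(a_t³/μ).
So a_t = (μ t²/π²)^(1/3) = (9.003×10^6 × (99000)² / π²)^(1/3) = 2.0755×10^5 km.
Since a_t = (r₁ + r₂)/2, r₂ = 2a_t − r₁ = 2×2.0755×10^5 − 58900 = 3.562×10^5 km.

r₂ = 3.56×10^5 km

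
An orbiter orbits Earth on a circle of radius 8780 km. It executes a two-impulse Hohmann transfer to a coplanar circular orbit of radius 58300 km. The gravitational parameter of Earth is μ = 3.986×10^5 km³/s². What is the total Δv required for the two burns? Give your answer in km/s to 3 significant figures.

The Hohmann ellipse has a_t = (r₁ + r₂)/2 = 33540 km.
Circular speed at r₁: v₁ = √(μ/r₁) = √(3.986×10^5/8780) = 6.738 km/s.
Transfer-orbit speed at r₁ (vis-viva): v_p = √[μ(2/r₁ − 1/a_t)] = 8.883 km/s.
First burn Δv₁ = |v_p − v₁| = 2.145 km/s.
Circular speed at r₂: v₂ = √(μ/r₂) = 2.615 km/s.
Transfer-orbit speed at r₂: v_a = √[μ(2/r₂ − 1/a_t)] = 1.338 km/s.
Second burn Δv₂ = |v₂ − v_a| = 1.277 km/s.
Total Δv = Δv₁ + Δv₂ = 3.422 km/s.

Δv = 3.42 km/s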